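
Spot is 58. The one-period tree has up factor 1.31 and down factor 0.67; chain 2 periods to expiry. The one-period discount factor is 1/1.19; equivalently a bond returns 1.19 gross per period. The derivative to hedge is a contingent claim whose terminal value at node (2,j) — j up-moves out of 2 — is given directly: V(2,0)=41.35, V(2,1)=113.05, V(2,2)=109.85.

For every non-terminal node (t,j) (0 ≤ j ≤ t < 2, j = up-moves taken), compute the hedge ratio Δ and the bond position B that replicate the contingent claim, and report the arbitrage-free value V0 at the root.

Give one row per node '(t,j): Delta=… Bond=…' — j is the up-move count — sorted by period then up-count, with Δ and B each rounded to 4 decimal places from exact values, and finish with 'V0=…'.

(0,0): Delta=0.2455 Bond=62.3220
(1,0): Delta=2.8829 Bond=-28.3285
(1,1): Delta=-0.0658 Bond=97.8151
V0=76.5601

No-arbitrage ⇒ martingale measure with p* = (R−d)/(u−d) = 0.8125.
Terminal values V(2,·): V(2,0)=41.3500, V(2,1)=113.0500, V(2,2)=109.8500
  t=1,j=0: stock 38.8600 → up 50.9066 (V=113.0500), down 26.0362 (V=41.3500). Price 83.7027; hedge Δ=2.8829, bond B=-28.3285.
  t=1,j=1: stock 75.9800 → up 99.5338 (V=109.8500), down 50.9066 (V=113.0500). Price 92.8151; hedge Δ=-0.0658, bond B=97.8151.
  t=0,j=0: stock 58.0000 → up 75.9800 (V=92.8151), down 38.8600 (V=83.7027). Price 76.5601; hedge Δ=0.2455, bond B=62.3220.
Root portfolio cost Δ·58+B reproduces V0=76.5601.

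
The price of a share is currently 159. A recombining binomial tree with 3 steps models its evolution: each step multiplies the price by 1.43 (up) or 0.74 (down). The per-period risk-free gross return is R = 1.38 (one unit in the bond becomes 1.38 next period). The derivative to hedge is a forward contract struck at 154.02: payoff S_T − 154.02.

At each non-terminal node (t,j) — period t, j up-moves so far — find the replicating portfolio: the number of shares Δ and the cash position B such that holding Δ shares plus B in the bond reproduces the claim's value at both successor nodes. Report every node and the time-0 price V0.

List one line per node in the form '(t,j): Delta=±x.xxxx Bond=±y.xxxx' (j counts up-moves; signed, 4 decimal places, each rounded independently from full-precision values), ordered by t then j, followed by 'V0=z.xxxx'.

(0,0): Delta=1.0000 Bond=-58.6057
(1,0): Delta=1.0000 Bond=-80.8759
(1,1): Delta=1.0000 Bond=-80.8759
(2,0): Delta=1.0000 Bond=-111.6087
(2,1): Delta=1.0000 Bond=-111.6087
(2,2): Delta=1.0000 Bond=-111.6087
V0=100.3943

Under the risk-neutral measure, an up-move has probability p* = (R−d)/(u−d) = 0.9275 and values discount at R = 1.38.
At expiry t=3: V(3,0)=-89.5894, V(3,1)=-29.5122, V(3,2)=86.5829, V(3,3)=310.9289
(2,0): S=87.0684. Δ = (V_up−V_dn)/(S_up−S_dn) = (-29.5122−-89.5894)/(124.5078−64.4306) = 1.0000. V = [p*·-29.5122 + (1−p*)·-89.5894]/1.38 = -24.5403. B = V − Δ·S = -111.6087.
(2,1): S=168.2538. Δ = (V_up−V_dn)/(S_up−S_dn) = (86.5829−-29.5122)/(240.6029−124.5078) = 1.0000. V = [p*·86.5829 + (1−p*)·-29.5122]/1.38 = 56.6451. B = V − Δ·S = -111.6087.
(2,2): S=325.1391. Δ = (V_up−V_dn)/(S_up−S_dn) = (310.9289−86.5829)/(464.9489−240.6029) = 1.0000. V = [p*·310.9289 + (1−p*)·86.5829]/1.38 = 213.5304. B = V − Δ·S = -111.6087.
(1,0): S=117.6600. Δ = (V_up−V_dn)/(S_up−S_dn) = (56.6451−-24.5403)/(168.2538−87.0684) = 1.0000. V = [p*·56.6451 + (1−p*)·-24.5403]/1.38 = 36.7841. B = V − Δ·S = -80.8759.
(1,1): S=227.3700. Δ = (V_up−V_dn)/(S_up−S_dn) = (213.5304−56.6451)/(325.1391−168.2538) = 1.0000. V = [p*·213.5304 + (1−p*)·56.6451]/1.38 = 146.4941. B = V − Δ·S = -80.8759.
(0,0): S=159.0000. Δ = (V_up−V_dn)/(S_up−S_dn) = (146.4941−36.7841)/(227.3700−117.6600) = 1.0000. V = [p*·146.4941 + (1−p*)·36.7841]/1.38 = 100.3943. B = V − Δ·S = -58.6057.
Root portfolio cost Δ·159+B reproduces V0=100.3943.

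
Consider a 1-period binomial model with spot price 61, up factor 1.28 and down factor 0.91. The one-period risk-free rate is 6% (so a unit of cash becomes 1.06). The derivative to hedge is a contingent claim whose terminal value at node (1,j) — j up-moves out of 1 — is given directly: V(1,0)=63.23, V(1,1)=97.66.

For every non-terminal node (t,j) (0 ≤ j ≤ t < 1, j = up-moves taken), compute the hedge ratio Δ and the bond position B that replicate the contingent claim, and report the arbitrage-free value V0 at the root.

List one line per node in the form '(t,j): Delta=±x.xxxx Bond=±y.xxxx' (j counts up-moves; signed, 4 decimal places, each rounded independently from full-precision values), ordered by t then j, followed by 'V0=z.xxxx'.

(0,0): Delta=1.5255 Bond=-20.2351
V0=72.8190

Under the risk-neutral measure, an up-move has probability p* = (R−d)/(u−d) = 0.4054 and values discount at R = 1.06.
Payoff layer (t=1): V(1,0)=63.2300, V(1,1)=97.6600
Node (0,0) S=61.0000: V=(p*·97.6600+(1−p*)·63.2300)/1.06=72.8190; Δ=(97.6600−63.2300)/(78.0800−55.5100)=1.5255; B=V−Δ·S=-20.2351
Check: Δ(0,0)·S0 + B(0,0) = 72.8190 = V0.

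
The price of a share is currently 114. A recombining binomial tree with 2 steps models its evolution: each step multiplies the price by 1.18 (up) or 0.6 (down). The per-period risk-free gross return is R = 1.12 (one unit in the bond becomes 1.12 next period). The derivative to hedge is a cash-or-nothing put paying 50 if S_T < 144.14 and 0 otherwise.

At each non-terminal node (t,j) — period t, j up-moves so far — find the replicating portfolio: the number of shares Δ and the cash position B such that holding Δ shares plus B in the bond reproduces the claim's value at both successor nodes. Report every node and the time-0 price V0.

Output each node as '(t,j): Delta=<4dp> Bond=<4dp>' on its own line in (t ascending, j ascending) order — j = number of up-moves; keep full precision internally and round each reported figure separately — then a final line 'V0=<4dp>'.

Under the risk-neutral measure, an up-move has probability p* = (R−d)/(u−d) = 0.8966 and values discount at R = 1.12.
At expiry t=2: V(2,0)=50.0000, V(2,1)=50.0000, V(2,2)=0.0000
(1,0): S=68.4000. Δ = (V_up−V_dn)/(S_up−S_dn) = (50.0000−50.0000)/(80.7120−41.0400) = 0.0000. V = [p*·50.0000 + (1−p*)·50.0000]/1.12 = 44.6429. B = V − Δ·S = 44.6429.
(1,1): S=134.5200. Δ = (V_up−V_dn)/(S_up−S_dn) = (0.0000−50.0000)/(158.7336−80.7120) = -0.6408. V = [p*·0.0000 + (1−p*)·50.0000]/1.12 = 4.6182. B = V − Δ·S = 90.8251.
(0,0): S=114.0000. Δ = (V_up−V_dn)/(S_up−S_dn) = (4.6182−44.6429)/(134.5200−68.4000) = -0.6053. V = [p*·4.6182 + (1−p*)·44.6429]/1.12 = 7.8203. B = V − Δ·S = 76.8283.
Root portfolio cost Δ·114+B reproduces V0=7.8203.

(0,0): Delta=-0.6053 Bond=76.8283
(1,0): Delta=0.0000 Bond=44.6429
(1,1): Delta=-0.6408 Bond=90.8251
V0=7.8203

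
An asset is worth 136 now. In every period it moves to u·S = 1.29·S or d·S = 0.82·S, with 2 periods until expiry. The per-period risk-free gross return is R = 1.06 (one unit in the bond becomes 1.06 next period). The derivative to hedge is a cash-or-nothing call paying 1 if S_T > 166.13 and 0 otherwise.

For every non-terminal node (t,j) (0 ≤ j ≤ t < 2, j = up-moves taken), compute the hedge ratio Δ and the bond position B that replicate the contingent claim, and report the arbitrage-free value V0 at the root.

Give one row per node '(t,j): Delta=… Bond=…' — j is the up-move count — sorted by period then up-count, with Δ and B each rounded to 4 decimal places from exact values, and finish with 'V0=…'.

The replicating-portfolio and risk-neutral prices coincide; use p* = (1.06−0.82)/(1.29−0.82) = 0.5106 for the latter.
Terminal payoffs: V(2,0)=0.0000, V(2,1)=0.0000, V(2,2)=1.0000
  t=1,j=0: stock 111.5200 → up 143.8608 (V=0.0000), down 91.4464 (V=0.0000). Price 0.0000; hedge Δ=0.0000, bond B=0.0000.
  t=1,j=1: stock 175.4400 → up 226.3176 (V=1.0000), down 143.8608 (V=0.0000). Price 0.4817; hedge Δ=0.0121, bond B=-1.6459.
  t=0,j=0: stock 136.0000 → up 175.4400 (V=0.4817), down 111.5200 (V=0.0000). Price 0.2321; hedge Δ=0.0075, bond B=-0.7929.
Self-financing check: at every node Δ·S+B equals the discounted successor values.

(0,0): Delta=0.0075 Bond=-0.7929
(1,0): Delta=0.0000 Bond=0.0000
(1,1): Delta=0.0121 Bond=-1.6459
V0=0.2321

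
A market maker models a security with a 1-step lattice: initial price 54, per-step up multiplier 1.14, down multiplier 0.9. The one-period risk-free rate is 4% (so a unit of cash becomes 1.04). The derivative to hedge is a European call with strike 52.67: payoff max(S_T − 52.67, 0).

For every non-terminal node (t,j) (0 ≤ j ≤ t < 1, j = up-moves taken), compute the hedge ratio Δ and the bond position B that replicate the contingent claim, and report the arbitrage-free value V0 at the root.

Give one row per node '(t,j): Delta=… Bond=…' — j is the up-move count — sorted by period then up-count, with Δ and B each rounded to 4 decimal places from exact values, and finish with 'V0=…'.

(0,0): Delta=0.6860 Bond=-32.0553
V0=4.9864

Under the risk-neutral measure, an up-move has probability p* = (R−d)/(u−d) = 0.5833 and values discount at R = 1.04.
Payoff layer (t=1): V(1,0)=0.0000, V(1,1)=8.8900
  t=0,j=0: stock 54.0000 → up 61.5600 (V=8.8900), down 48.6000 (V=0.0000). Price 4.9864; hedge Δ=0.6860, bond B=-32.0553.
Self-financing check: at every node Δ·S+B equals the discounted successor values.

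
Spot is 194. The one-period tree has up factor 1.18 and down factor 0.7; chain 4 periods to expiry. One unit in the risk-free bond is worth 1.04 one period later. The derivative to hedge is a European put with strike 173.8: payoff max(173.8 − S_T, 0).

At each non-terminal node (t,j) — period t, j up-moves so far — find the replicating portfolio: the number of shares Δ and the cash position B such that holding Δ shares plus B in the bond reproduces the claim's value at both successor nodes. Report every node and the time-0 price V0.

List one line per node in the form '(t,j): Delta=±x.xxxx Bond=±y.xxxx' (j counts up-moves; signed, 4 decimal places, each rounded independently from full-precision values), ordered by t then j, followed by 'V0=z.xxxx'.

(0,0): Delta=-0.2742 Bond=68.7718
(1,0): Delta=-0.6490 Bond=122.4236
(1,1): Delta=-0.1826 Bond=50.5634
(2,0): Delta=-1.0000 Bond=160.6879
(2,1): Delta=-0.5632 Bond=113.5810
(2,2): Delta=-0.0896 Bond=27.4704
(3,0): Delta=-1.0000 Bond=167.1154
(3,1): Delta=-1.0000 Bond=167.1154
(3,2): Delta=-0.4566 Bond=97.9515
(3,3): Delta=0.0000 Bond=0.0000
V0=15.5840

Since d<R<u, set p* = (R−d)/(u−d) = 0.7083; price each node as the discounted p*-expectation of its children.
At expiry t=4: V(4,0)=127.2206, V(4,1)=95.2804, V(4,2)=41.4385, V(4,3)=0.0000, V(4,4)=0.0000
Node (3,0) S=66.5420: V=(p*·95.2804+(1−p*)·127.2206)/1.04=100.5734; Δ=(95.2804−127.2206)/(78.5196−46.5794)=-1.0000; B=V−Δ·S=167.1154
Node (3,1) S=112.1708: V=(p*·41.4385+(1−p*)·95.2804)/1.04=54.9446; Δ=(41.4385−95.2804)/(132.3615−78.5196)=-1.0000; B=V−Δ·S=167.1154
Node (3,2) S=189.0879: V=(p*·0.0000+(1−p*)·41.4385)/1.04=11.6214; Δ=(0.0000−41.4385)/(223.1237−132.3615)=-0.4566; B=V−Δ·S=97.9515
Node (3,3) S=318.7482: V=(p*·0.0000+(1−p*)·0.0000)/1.04=0.0000; Δ=(0.0000−0.0000)/(376.1229−223.1237)=0.0000; B=V−Δ·S=0.0000
Node (2,0) S=95.0600: V=(p*·54.9446+(1−p*)·100.5734)/1.04=65.6279; Δ=(54.9446−100.5734)/(112.1708−66.5420)=-1.0000; B=V−Δ·S=160.6879
Node (2,1) S=160.2440: V=(p*·11.6214+(1−p*)·54.9446)/1.04=23.3243; Δ=(11.6214−54.9446)/(189.0879−112.1708)=-0.5632; B=V−Δ·S=113.5810
Node (2,2) S=270.1256: V=(p*·0.0000+(1−p*)·11.6214)/1.04=3.2592; Δ=(0.0000−11.6214)/(318.7482−189.0879)=-0.0896; B=V−Δ·S=27.4704
Node (1,0) S=135.8000: V=(p*·23.3243+(1−p*)·65.6279)/1.04=34.2912; Δ=(23.3243−65.6279)/(160.2440−95.0600)=-0.6490; B=V−Δ·S=122.4236
Node (1,1) S=228.9200: V=(p*·3.2592+(1−p*)·23.3243)/1.04=8.7611; Δ=(3.2592−23.3243)/(270.1256−160.2440)=-0.1826; B=V−Δ·S=50.5634
Node (0,0) S=194.0000: V=(p*·8.7611+(1−p*)·34.2912)/1.04=15.5840; Δ=(8.7611−34.2912)/(228.9200−135.8000)=-0.2742; B=V−Δ·S=68.7718
Each (Δ,B) replicates both successor values, so the strategy is self-financing and V0 is arbitrage-free.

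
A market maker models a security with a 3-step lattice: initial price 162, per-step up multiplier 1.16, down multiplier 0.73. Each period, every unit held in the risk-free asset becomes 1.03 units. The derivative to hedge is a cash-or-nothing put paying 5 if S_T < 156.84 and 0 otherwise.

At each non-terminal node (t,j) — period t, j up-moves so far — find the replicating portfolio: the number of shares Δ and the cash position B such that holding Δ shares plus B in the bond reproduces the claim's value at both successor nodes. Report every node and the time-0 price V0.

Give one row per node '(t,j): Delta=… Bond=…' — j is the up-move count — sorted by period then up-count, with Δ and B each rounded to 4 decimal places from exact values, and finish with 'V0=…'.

(0,0): Delta=-0.0285 Bond=5.6254
(1,0): Delta=-0.0666 Bond=10.2951
(1,1): Delta=-0.0182 Bond=3.8438
(2,0): Delta=0.0000 Bond=4.8544
(2,1): Delta=-0.0848 Bond=13.0955
(2,2): Delta=0.0000 Bond=0.0000
V0=1.0018

The replicating-portfolio and risk-neutral prices coincide; use p* = (1.03−0.73)/(1.16−0.73) = 0.6977 for the latter.
Terminal values V(3,·): V(3,0)=5.0000, V(3,1)=5.0000, V(3,2)=0.0000, V(3,3)=0.0000
(2,0): S=86.3298. Δ = (V_up−V_dn)/(S_up−S_dn) = (5.0000−5.0000)/(100.1426−63.0208) = 0.0000. V = [p*·5.0000 + (1−p*)·5.0000]/1.03 = 4.8544. B = V − Δ·S = 4.8544.
(2,1): S=137.1816. Δ = (V_up−V_dn)/(S_up−S_dn) = (0.0000−5.0000)/(159.1307−100.1426) = -0.0848. V = [p*·0.0000 + (1−p*)·5.0000]/1.03 = 1.4676. B = V − Δ·S = 13.0955.
(2,2): S=217.9872. Δ = (V_up−V_dn)/(S_up−S_dn) = (0.0000−0.0000)/(252.8652−159.1307) = 0.0000. V = [p*·0.0000 + (1−p*)·0.0000]/1.03 = 0.0000. B = V − Δ·S = 0.0000.
(1,0): S=118.2600. Δ = (V_up−V_dn)/(S_up−S_dn) = (1.4676−4.8544)/(137.1816−86.3298) = -0.0666. V = [p*·1.4676 + (1−p*)·4.8544]/1.03 = 2.4189. B = V − Δ·S = 10.2951.
(1,1): S=187.9200. Δ = (V_up−V_dn)/(S_up−S_dn) = (0.0000−1.4676)/(217.9872−137.1816) = -0.0182. V = [p*·0.0000 + (1−p*)·1.4676]/1.03 = 0.4308. B = V − Δ·S = 3.8438.
(0,0): S=162.0000. Δ = (V_up−V_dn)/(S_up−S_dn) = (0.4308−2.4189)/(187.9200−118.2600) = -0.0285. V = [p*·0.4308 + (1−p*)·2.4189]/1.03 = 1.0018. B = V − Δ·S = 5.6254.
Root portfolio cost Δ·162+B reproduces V0=1.0018.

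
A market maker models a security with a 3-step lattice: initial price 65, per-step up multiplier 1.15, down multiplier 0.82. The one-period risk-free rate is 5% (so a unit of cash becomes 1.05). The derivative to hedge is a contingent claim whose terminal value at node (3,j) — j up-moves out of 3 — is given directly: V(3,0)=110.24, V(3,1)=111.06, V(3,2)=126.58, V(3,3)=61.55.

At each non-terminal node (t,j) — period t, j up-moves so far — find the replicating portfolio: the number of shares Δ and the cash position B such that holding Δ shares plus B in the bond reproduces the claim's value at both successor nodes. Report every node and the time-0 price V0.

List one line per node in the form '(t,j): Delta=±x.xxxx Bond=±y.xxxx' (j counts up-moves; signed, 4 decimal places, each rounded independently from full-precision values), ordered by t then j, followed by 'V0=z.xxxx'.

(0,0): Delta=-1.0554 Bond=155.9586
(1,0): Delta=0.5992 Bond=75.5696
(1,1): Delta=-1.5683 Bond=202.0987
(2,0): Delta=0.0569 Bond=103.0499
(2,1): Delta=0.7673 Bond=69.0430
(2,2): Delta=-2.2924 Bond=274.4473
V0=87.3587

Since d<R<u, set p* = (R−d)/(u−d) = 0.6970; price each node as the discounted p*-expectation of its children.
At expiry t=3: V(3,0)=110.2400, V(3,1)=111.0600, V(3,2)=126.5800, V(3,3)=61.5500
  t=2,j=0: stock 43.7060 → up 50.2619 (V=111.0600), down 35.8389 (V=110.2400). Price 105.5348; hedge Δ=0.0569, bond B=103.0499.
  t=2,j=1: stock 61.2950 → up 70.4892 (V=126.5800), down 50.2619 (V=111.0600). Price 116.0733; hedge Δ=0.7673, bond B=69.0430.
  t=2,j=2: stock 85.9625 → up 98.8569 (V=61.5500), down 70.4892 (V=126.5800). Price 77.3867; hedge Δ=-2.2924, bond B=274.4473.
  t=1,j=0: stock 53.3000 → up 61.2950 (V=116.0733), down 43.7060 (V=105.5348). Price 107.5046; hedge Δ=0.5992, bond B=75.5696.
  t=1,j=1: stock 74.7500 → up 85.9625 (V=77.3867), down 61.2950 (V=116.0733). Price 84.8666; hedge Δ=-1.5683, bond B=202.0987.
  t=0,j=0: stock 65.0000 → up 74.7500 (V=84.8666), down 53.3000 (V=107.5046). Price 87.3587; hedge Δ=-1.0554, bond B=155.9586.
Root portfolio cost Δ·65+B reproduces V0=87.3587.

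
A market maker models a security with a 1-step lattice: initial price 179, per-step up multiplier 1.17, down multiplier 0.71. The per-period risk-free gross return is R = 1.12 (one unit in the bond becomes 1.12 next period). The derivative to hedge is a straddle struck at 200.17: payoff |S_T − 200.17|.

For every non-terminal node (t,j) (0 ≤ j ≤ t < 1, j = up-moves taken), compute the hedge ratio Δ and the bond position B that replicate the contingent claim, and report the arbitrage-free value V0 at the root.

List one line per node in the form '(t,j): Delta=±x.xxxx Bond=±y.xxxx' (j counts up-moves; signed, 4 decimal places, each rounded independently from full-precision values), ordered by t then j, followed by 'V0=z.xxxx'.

No-arbitrage ⇒ martingale measure with p* = (R−d)/(u−d) = 0.8913.
Payoff layer (t=1): V(1,0)=73.0800, V(1,1)=9.2600
Node (0,0) S=179.0000: V=(p*·9.2600+(1−p*)·73.0800)/1.12=14.4616; Δ=(9.2600−73.0800)/(209.4300−127.0900)=-0.7751; B=V−Δ·S=153.2007
Check: Δ(0,0)·S0 + B(0,0) = 14.4616 = V0.

(0,0): Delta=-0.7751 Bond=153.2007
V0=14.4616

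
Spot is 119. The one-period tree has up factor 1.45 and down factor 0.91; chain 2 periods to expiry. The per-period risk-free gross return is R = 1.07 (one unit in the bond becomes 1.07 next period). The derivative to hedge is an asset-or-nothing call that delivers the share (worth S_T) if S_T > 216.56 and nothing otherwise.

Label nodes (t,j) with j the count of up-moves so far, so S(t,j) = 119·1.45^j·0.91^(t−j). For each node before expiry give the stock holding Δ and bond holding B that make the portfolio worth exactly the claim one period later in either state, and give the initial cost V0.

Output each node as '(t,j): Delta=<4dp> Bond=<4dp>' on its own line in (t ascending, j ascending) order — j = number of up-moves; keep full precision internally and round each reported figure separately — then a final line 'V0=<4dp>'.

Risk-neutral probability p* = (R−d)/(u−d) = (1.07−0.91)/(1.45−0.91) = 0.2963.
At expiry t=2: V(2,0)=0.0000, V(2,1)=0.0000, V(2,2)=250.1975
  t=1,j=0: stock 108.2900 → up 157.0205 (V=0.0000), down 98.5439 (V=0.0000). Price 0.0000; hedge Δ=0.0000, bond B=0.0000.
  t=1,j=1: stock 172.5500 → up 250.1975 (V=250.1975), down 157.0205 (V=0.0000). Price 69.2828; hedge Δ=2.6852, bond B=-394.0459.
  t=0,j=0: stock 119.0000 → up 172.5500 (V=69.2828), down 108.2900 (V=0.0000). Price 19.1853; hedge Δ=1.0782, bond B=-109.1162.
Each (Δ,B) replicates both successor values, so the strategy is self-financing and V0 is arbitrage-free.

(0,0): Delta=1.0782 Bond=-109.1162
(1,0): Delta=0.0000 Bond=0.0000
(1,1): Delta=2.6852 Bond=-394.0459
V0=19.1853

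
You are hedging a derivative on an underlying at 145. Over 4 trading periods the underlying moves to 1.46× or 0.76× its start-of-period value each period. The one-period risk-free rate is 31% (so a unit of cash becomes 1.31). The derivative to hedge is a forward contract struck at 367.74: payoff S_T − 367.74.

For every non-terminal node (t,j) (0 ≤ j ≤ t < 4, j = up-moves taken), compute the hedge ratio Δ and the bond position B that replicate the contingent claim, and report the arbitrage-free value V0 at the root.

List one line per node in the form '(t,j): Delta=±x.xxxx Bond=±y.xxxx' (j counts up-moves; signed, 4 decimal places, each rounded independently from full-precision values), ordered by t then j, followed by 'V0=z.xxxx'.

(0,0): Delta=1.0000 Bond=-124.8693
(1,0): Delta=1.0000 Bond=-163.5788
(1,1): Delta=1.0000 Bond=-163.5788
(2,0): Delta=1.0000 Bond=-214.2882
(2,1): Delta=1.0000 Bond=-214.2882
(2,2): Delta=1.0000 Bond=-214.2882
(3,0): Delta=1.0000 Bond=-280.7176
(3,1): Delta=1.0000 Bond=-280.7176
(3,2): Delta=1.0000 Bond=-280.7176
(3,3): Delta=1.0000 Bond=-280.7176
V0=20.1307

Risk-neutral probability p* = (R−d)/(u−d) = (1.31−0.76)/(1.46−0.76) = 0.7857.
Payoff layer (t=4): V(4,0)=-319.3648, V(4,1)=-274.8088, V(4,2)=-189.2142, V(4,3)=-24.7826, V(4,4)=291.0992
Node (3,0) S=63.6515: V=(p*·-274.8088+(1−p*)·-319.3648)/1.31=-217.0660; Δ=(-274.8088−-319.3648)/(92.9312−48.3752)=1.0000; B=V−Δ·S=-280.7176
Node (3,1) S=122.2779: V=(p*·-189.2142+(1−p*)·-274.8088)/1.31=-158.4396; Δ=(-189.2142−-274.8088)/(178.5258−92.9312)=1.0000; B=V−Δ·S=-280.7176
Node (3,2) S=234.9023: V=(p*·-24.7826+(1−p*)·-189.2142)/1.31=-45.8152; Δ=(-24.7826−-189.2142)/(342.9574−178.5258)=1.0000; B=V−Δ·S=-280.7176
Node (3,3) S=451.2597: V=(p*·291.0992+(1−p*)·-24.7826)/1.31=170.5422; Δ=(291.0992−-24.7826)/(658.8392−342.9574)=1.0000; B=V−Δ·S=-280.7176
Node (2,0) S=83.7520: V=(p*·-158.4396+(1−p*)·-217.0660)/1.31=-130.5362; Δ=(-158.4396−-217.0660)/(122.2779−63.6515)=1.0000; B=V−Δ·S=-214.2882
Node (2,1) S=160.8920: V=(p*·-45.8152+(1−p*)·-158.4396)/1.31=-53.3962; Δ=(-45.8152−-158.4396)/(234.9023−122.2779)=1.0000; B=V−Δ·S=-214.2882
Node (2,2) S=309.0820: V=(p*·170.5422+(1−p*)·-45.8152)/1.31=94.7938; Δ=(170.5422−-45.8152)/(451.2597−234.9023)=1.0000; B=V−Δ·S=-214.2882
Node (1,0) S=110.2000: V=(p*·-53.3962+(1−p*)·-130.5362)/1.31=-53.3788; Δ=(-53.3962−-130.5362)/(160.8920−83.7520)=1.0000; B=V−Δ·S=-163.5788
Node (1,1) S=211.7000: V=(p*·94.7938+(1−p*)·-53.3962)/1.31=48.1212; Δ=(94.7938−-53.3962)/(309.0820−160.8920)=1.0000; B=V−Δ·S=-163.5788
Node (0,0) S=145.0000: V=(p*·48.1212+(1−p*)·-53.3788)/1.31=20.1307; Δ=(48.1212−-53.3788)/(211.7000−110.2000)=1.0000; B=V−Δ·S=-124.8693
Root portfolio cost Δ·145+B reproduces V0=20.1307.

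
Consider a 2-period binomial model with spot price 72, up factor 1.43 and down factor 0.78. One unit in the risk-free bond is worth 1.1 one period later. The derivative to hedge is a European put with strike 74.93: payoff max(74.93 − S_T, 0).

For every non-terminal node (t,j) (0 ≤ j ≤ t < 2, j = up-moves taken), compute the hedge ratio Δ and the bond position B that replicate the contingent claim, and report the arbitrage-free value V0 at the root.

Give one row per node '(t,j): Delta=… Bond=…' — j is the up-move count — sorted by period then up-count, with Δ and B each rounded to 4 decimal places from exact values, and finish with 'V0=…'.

Risk-neutral probability p* = (R−d)/(u−d) = (1.1−0.78)/(1.43−0.78) = 0.4923.
Terminal values V(2,·): V(2,0)=31.1252, V(2,1)=0.0000, V(2,2)=0.0000
Node (1,0) S=56.1600: V=(p*·0.0000+(1−p*)·31.1252)/1.1=14.3655; Δ=(0.0000−31.1252)/(80.3088−43.8048)=-0.8527; B=V−Δ·S=62.2504
Node (1,1) S=102.9600: V=(p*·0.0000+(1−p*)·0.0000)/1.1=0.0000; Δ=(0.0000−0.0000)/(147.2328−80.3088)=0.0000; B=V−Δ·S=0.0000
Node (0,0) S=72.0000: V=(p*·0.0000+(1−p*)·14.3655)/1.1=6.6302; Δ=(0.0000−14.3655)/(102.9600−56.1600)=-0.3070; B=V−Δ·S=28.7310
Each (Δ,B) replicates both successor values, so the strategy is self-financing and V0 is arbitrage-free.

(0,0): Delta=-0.3070 Bond=28.7310
(1,0): Delta=-0.8527 Bond=62.2504
(1,1): Delta=0.0000 Bond=0.0000
V0=6.6302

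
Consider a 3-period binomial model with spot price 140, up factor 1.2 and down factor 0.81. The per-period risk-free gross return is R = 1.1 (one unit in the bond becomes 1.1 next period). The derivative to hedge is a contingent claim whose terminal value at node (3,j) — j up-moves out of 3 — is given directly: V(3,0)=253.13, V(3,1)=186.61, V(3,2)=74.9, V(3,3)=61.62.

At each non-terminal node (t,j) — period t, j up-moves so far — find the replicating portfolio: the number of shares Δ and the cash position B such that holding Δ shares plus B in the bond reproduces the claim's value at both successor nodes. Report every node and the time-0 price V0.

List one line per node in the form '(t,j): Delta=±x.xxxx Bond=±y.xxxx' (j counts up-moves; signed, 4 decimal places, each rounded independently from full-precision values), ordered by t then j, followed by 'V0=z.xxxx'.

(0,0): Delta=-0.8221 Bond=181.8355
(1,0): Delta=-2.0581 Bond=340.1767
(1,1): Delta=-0.5344 Bond=151.6888
(2,0): Delta=-1.8569 Bond=355.7154
(2,1): Delta=-2.1049 Bond=380.5664
(2,2): Delta=-0.1689 Bond=93.1650
V0=66.7381

Under the risk-neutral measure, an up-move has probability p* = (R−d)/(u−d) = 0.7436 and values discount at R = 1.1.
Payoff layer (t=3): V(3,0)=253.1300, V(3,1)=186.6100, V(3,2)=74.9000, V(3,3)=61.6200
  t=2,j=0: stock 91.8540 → up 110.2248 (V=186.6100), down 74.4017 (V=253.1300). Price 185.1513; hedge Δ=-1.8569, bond B=355.7154.
  t=2,j=1: stock 136.0800 → up 163.2960 (V=74.9000), down 110.2248 (V=186.6100). Price 94.1305; hedge Δ=-2.1049, bond B=380.5664.
  t=2,j=2: stock 201.6000 → up 241.9200 (V=61.6200), down 163.2960 (V=74.9000). Price 59.1138; hedge Δ=-0.1689, bond B=93.1650.
  t=1,j=0: stock 113.4000 → up 136.0800 (V=94.1305), down 91.8540 (V=185.1513). Price 106.7902; hedge Δ=-2.0581, bond B=340.1767.
  t=1,j=1: stock 168.0000 → up 201.6000 (V=59.1138), down 136.0800 (V=94.1305). Price 61.9022; hedge Δ=-0.5344, bond B=151.6888.
  t=0,j=0: stock 140.0000 → up 168.0000 (V=61.9022), down 113.4000 (V=106.7902). Price 66.7381; hedge Δ=-0.8221, bond B=181.8355.
Root portfolio cost Δ·140+B reproduces V0=66.7381.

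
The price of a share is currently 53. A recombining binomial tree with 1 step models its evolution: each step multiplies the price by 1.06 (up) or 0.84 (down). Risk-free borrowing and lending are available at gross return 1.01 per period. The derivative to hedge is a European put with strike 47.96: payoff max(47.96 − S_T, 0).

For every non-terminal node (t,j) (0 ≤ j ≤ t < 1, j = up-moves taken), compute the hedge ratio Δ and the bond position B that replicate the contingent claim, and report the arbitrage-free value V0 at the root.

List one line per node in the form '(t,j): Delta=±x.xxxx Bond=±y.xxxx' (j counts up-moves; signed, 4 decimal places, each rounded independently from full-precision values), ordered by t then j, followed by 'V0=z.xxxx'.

Since d<R<u, set p* = (R−d)/(u−d) = 0.7727; price each node as the discounted p*-expectation of its children.
Terminal values V(1,·): V(1,0)=3.4400, V(1,1)=0.0000
  t=0,j=0: stock 53.0000 → up 56.1800 (V=0.0000), down 44.5200 (V=3.4400). Price 0.7741; hedge Δ=-0.2950, bond B=16.4104.
Check: Δ(0,0)·S0 + B(0,0) = 0.7741 = V0.

(0,0): Delta=-0.2950 Bond=16.4104
V0=0.7741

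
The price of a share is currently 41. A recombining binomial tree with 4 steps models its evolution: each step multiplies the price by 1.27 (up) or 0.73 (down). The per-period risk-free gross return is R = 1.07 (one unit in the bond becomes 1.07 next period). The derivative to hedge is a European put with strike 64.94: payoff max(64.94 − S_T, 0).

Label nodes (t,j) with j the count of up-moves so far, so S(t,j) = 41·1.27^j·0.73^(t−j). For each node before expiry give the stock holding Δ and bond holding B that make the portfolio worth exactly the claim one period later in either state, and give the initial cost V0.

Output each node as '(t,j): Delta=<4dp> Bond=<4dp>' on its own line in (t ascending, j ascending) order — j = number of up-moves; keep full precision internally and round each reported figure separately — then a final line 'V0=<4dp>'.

Under the risk-neutral measure, an up-move has probability p* = (R−d)/(u−d) = 0.6296 and values discount at R = 1.07.
Terminal values V(4,·): V(4,0)=53.2967, V(4,1)=44.6839, V(4,2)=29.6999, V(4,3)=3.6319, V(4,4)=0.0000
(3,0): S=15.9497. Δ = (V_up−V_dn)/(S_up−S_dn) = (44.6839−53.2967)/(20.2561−11.6433) = -1.0000. V = [p*·44.6839 + (1−p*)·53.2967]/1.07 = 44.7419. B = V − Δ·S = 60.6916.
(3,1): S=27.7481. Δ = (V_up−V_dn)/(S_up−S_dn) = (29.6999−44.6839)/(35.2401−20.2561) = -1.0000. V = [p*·29.6999 + (1−p*)·44.6839]/1.07 = 32.9435. B = V − Δ·S = 60.6916.
(3,2): S=48.2741. Δ = (V_up−V_dn)/(S_up−S_dn) = (3.6319−29.6999)/(61.3081−35.2401) = -1.0000. V = [p*·3.6319 + (1−p*)·29.6999]/1.07 = 12.4175. B = V − Δ·S = 60.6916.
(3,3): S=83.9837. Δ = (V_up−V_dn)/(S_up−S_dn) = (0.0000−3.6319)/(106.6593−61.3081) = -0.0801. V = [p*·0.0000 + (1−p*)·3.6319]/1.07 = 1.2571. B = V − Δ·S = 7.9829.
(2,0): S=21.8489. Δ = (V_up−V_dn)/(S_up−S_dn) = (32.9435−44.7419)/(27.7481−15.9497) = -1.0000. V = [p*·32.9435 + (1−p*)·44.7419]/1.07 = 34.8722. B = V − Δ·S = 56.7211.
(2,1): S=38.0111. Δ = (V_up−V_dn)/(S_up−S_dn) = (12.4175−32.9435)/(48.2741−27.7481) = -1.0000. V = [p*·12.4175 + (1−p*)·32.9435]/1.07 = 18.7100. B = V − Δ·S = 56.7211.
(2,2): S=66.1289. Δ = (V_up−V_dn)/(S_up−S_dn) = (1.2571−12.4175)/(83.9837−48.2741) = -0.3125. V = [p*·1.2571 + (1−p*)·12.4175]/1.07 = 5.0380. B = V − Δ·S = 25.7053.
(1,0): S=29.9300. Δ = (V_up−V_dn)/(S_up−S_dn) = (18.7100−34.8722)/(38.0111−21.8489) = -1.0000. V = [p*·18.7100 + (1−p*)·34.8722]/1.07 = 23.0804. B = V − Δ·S = 53.0104.
(1,1): S=52.0700. Δ = (V_up−V_dn)/(S_up−S_dn) = (5.0380−18.7100)/(66.1289−38.0111) = -0.4862. V = [p*·5.0380 + (1−p*)·18.7100]/1.07 = 9.4408. B = V − Δ·S = 34.7594.
(0,0): S=41.0000. Δ = (V_up−V_dn)/(S_up−S_dn) = (9.4408−23.0804)/(52.0700−29.9300) = -0.6161. V = [p*·9.4408 + (1−p*)·23.0804]/1.07 = 13.5444. B = V − Δ·S = 38.8029.
Check: Δ(0,0)·S0 + B(0,0) = 13.5444 = V0.

(0,0): Delta=-0.6161 Bond=38.8029
(1,0): Delta=-1.0000 Bond=53.0104
(1,1): Delta=-0.4862 Bond=34.7594
(2,0): Delta=-1.0000 Bond=56.7211
(2,1): Delta=-1.0000 Bond=56.7211
(2,2): Delta=-0.3125 Bond=25.7053
(3,0): Delta=-1.0000 Bond=60.6916
(3,1): Delta=-1.0000 Bond=60.6916
(3,2): Delta=-1.0000 Bond=60.6916
(3,3): Delta=-0.0801 Bond=7.9829
V0=13.5444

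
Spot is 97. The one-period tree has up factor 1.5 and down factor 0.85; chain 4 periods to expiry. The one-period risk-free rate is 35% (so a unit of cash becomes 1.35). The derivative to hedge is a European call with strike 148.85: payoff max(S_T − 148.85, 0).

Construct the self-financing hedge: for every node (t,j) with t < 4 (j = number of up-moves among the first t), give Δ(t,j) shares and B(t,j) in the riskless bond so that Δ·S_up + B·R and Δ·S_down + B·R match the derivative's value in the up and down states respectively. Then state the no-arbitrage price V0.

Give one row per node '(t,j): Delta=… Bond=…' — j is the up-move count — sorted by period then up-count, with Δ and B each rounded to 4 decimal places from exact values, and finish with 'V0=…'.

No-arbitrage ⇒ martingale measure with p* = (R−d)/(u−d) = 0.7692.
Terminal payoffs: V(4,0)=0.0000, V(4,1)=0.0000, V(4,2)=8.8356, V(4,3)=129.4188, V(4,4)=342.2125
Node (3,0) S=59.5701: V=(p*·0.0000+(1−p*)·0.0000)/1.35=0.0000; Δ=(0.0000−0.0000)/(89.3552−50.6346)=0.0000; B=V−Δ·S=0.0000
Node (3,1) S=105.1237: V=(p*·8.8356+(1−p*)·0.0000)/1.35=5.0345; Δ=(8.8356−0.0000)/(157.6856−89.3552)=0.1293; B=V−Δ·S=-8.5587
Node (3,2) S=185.5125: V=(p*·129.4188+(1−p*)·8.8356)/1.35=75.2532; Δ=(129.4188−8.8356)/(278.2687−157.6856)=1.0000; B=V−Δ·S=-110.2593
Node (3,3) S=327.3750: V=(p*·342.2125+(1−p*)·129.4188)/1.35=217.1157; Δ=(342.2125−129.4188)/(491.0625−278.2688)=1.0000; B=V−Δ·S=-110.2593
Node (2,0) S=70.0825: V=(p*·5.0345+(1−p*)·0.0000)/1.35=2.8687; Δ=(5.0345−0.0000)/(105.1238−59.5701)=0.1105; B=V−Δ·S=-4.8768
Node (2,1) S=123.6750: V=(p*·75.2532+(1−p*)·5.0345)/1.35=43.7399; Δ=(75.2532−5.0345)/(185.5125−105.1238)=0.8735; B=V−Δ·S=-64.2888
Node (2,2) S=218.2500: V=(p*·217.1157+(1−p*)·75.2532)/1.35=136.5765; Δ=(217.1157−75.2532)/(327.3750−185.5125)=1.0000; B=V−Δ·S=-81.6735
Node (1,0) S=82.4500: V=(p*·43.7399+(1−p*)·2.8687)/1.35=25.4134; Δ=(43.7399−2.8687)/(123.6750−70.0825)=0.7626; B=V−Δ·S=-37.4654
Node (1,1) S=145.5000: V=(p*·136.5765+(1−p*)·43.7399)/1.35=85.2983; Δ=(136.5765−43.7399)/(218.2500−123.6750)=0.9816; B=V−Δ·S=-57.5272
Node (0,0) S=97.0000: V=(p*·85.2983+(1−p*)·25.4134)/1.35=52.9472; Δ=(85.2983−25.4134)/(145.5000−82.4500)=0.9498; B=V−Δ·S=-39.1834
Each (Δ,B) replicates both successor values, so the strategy is self-financing and V0 is arbitrage-free.

(0,0): Delta=0.9498 Bond=-39.1834
(1,0): Delta=0.7626 Bond=-37.4654
(1,1): Delta=0.9816 Bond=-57.5272
(2,0): Delta=0.1105 Bond=-4.8768
(2,1): Delta=0.8735 Bond=-64.2888
(2,2): Delta=1.0000 Bond=-81.6735
(3,0): Delta=0.0000 Bond=0.0000
(3,1): Delta=0.1293 Bond=-8.5587
(3,2): Delta=1.0000 Bond=-110.2593
(3,3): Delta=1.0000 Bond=-110.2593
V0=52.9472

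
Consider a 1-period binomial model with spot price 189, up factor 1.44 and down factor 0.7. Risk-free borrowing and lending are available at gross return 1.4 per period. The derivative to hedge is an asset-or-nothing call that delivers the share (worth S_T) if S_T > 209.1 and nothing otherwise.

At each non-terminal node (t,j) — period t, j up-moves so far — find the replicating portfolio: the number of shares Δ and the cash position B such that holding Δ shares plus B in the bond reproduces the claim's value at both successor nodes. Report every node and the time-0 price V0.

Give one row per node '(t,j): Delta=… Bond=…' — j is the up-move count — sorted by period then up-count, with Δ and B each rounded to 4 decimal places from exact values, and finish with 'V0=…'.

(0,0): Delta=1.9459 Bond=-183.8919
V0=183.8919

Under the risk-neutral measure, an up-move has probability p* = (R−d)/(u−d) = 0.9459 and values discount at R = 1.4.
Payoff layer (t=1): V(1,0)=0.0000, V(1,1)=272.1600
  t=0,j=0: stock 189.0000 → up 272.1600 (V=272.1600), down 132.3000 (V=0.0000). Price 183.8919; hedge Δ=1.9459, bond B=-183.8919.
Self-financing check: at every node Δ·S+B equals the discounted successor values.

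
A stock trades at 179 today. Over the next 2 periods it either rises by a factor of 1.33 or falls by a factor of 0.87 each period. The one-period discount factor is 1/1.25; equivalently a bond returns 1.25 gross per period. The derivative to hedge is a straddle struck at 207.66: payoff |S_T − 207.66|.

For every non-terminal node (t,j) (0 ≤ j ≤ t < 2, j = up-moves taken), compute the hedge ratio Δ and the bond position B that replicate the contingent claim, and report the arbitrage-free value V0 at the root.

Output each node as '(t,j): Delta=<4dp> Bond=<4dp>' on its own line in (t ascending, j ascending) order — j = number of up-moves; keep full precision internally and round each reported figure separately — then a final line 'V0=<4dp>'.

The replicating-portfolio and risk-neutral prices coincide; use p* = (1.25−0.87)/(1.33−0.87) = 0.8261 for the latter.
Payoff layer (t=2): V(2,0)=72.1749, V(2,1)=0.5391, V(2,2)=108.9731
  t=1,j=0: stock 155.7300 → up 207.1209 (V=0.5391), down 135.4851 (V=72.1749). Price 10.3980; hedge Δ=-1.0000, bond B=166.1280.
  t=1,j=1: stock 238.0700 → up 316.6331 (V=108.9731), down 207.1209 (V=0.5391). Price 72.0920; hedge Δ=0.9902, bond B=-163.6341.
  t=0,j=0: stock 179.0000 → up 238.0700 (V=72.0920), down 155.7300 (V=10.3980). Price 49.0901; hedge Δ=0.7493, bond B=-85.0273.
Self-financing check: at every node Δ·S+B equals the discounted successor values.

(0,0): Delta=0.7493 Bond=-85.0273
(1,0): Delta=-1.0000 Bond=166.1280
(1,1): Delta=0.9902 Bond=-163.6341
V0=49.0901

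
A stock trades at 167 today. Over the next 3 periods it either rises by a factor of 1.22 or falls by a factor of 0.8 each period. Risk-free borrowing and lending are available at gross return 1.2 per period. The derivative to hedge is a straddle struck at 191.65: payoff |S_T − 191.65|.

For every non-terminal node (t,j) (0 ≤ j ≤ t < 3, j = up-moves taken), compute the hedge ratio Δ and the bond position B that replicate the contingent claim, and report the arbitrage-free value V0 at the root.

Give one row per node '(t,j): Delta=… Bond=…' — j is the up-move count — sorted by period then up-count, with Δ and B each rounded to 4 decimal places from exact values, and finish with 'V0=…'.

No-arbitrage ⇒ martingale measure with p* = (R−d)/(u−d) = 0.9524.
Terminal values V(3,·): V(3,0)=106.1460, V(3,1)=61.2564, V(3,2)=7.2002, V(3,3)=111.5966
(2,0): S=106.8800. Δ = (V_up−V_dn)/(S_up−S_dn) = (61.2564−106.1460)/(130.3936−85.5040) = -1.0000. V = [p*·61.2564 + (1−p*)·106.1460]/1.2 = 52.8283. B = V − Δ·S = 159.7083.
(2,1): S=162.9920. Δ = (V_up−V_dn)/(S_up−S_dn) = (7.2002−61.2564)/(198.8502−130.3936) = -0.7896. V = [p*·7.2002 + (1−p*)·61.2564]/1.2 = 8.1453. B = V − Δ·S = 136.8504.
(2,2): S=248.5628. Δ = (V_up−V_dn)/(S_up−S_dn) = (111.5966−7.2002)/(303.2466−198.8502) = 1.0000. V = [p*·111.5966 + (1−p*)·7.2002]/1.2 = 88.8545. B = V − Δ·S = -159.7083.
(1,0): S=133.6000. Δ = (V_up−V_dn)/(S_up−S_dn) = (8.1453−52.8283)/(162.9920−106.8800) = -0.7963. V = [p*·8.1453 + (1−p*)·52.8283]/1.2 = 8.5609. B = V − Δ·S = 114.9491.
(1,1): S=203.7400. Δ = (V_up−V_dn)/(S_up−S_dn) = (88.8545−8.1453)/(248.5628−162.9920) = 0.9432. V = [p*·88.8545 + (1−p*)·8.1453]/1.2 = 70.8426. B = V − Δ·S = -121.3221.
(0,0): S=167.0000. Δ = (V_up−V_dn)/(S_up−S_dn) = (70.8426−8.5609)/(203.7400−133.6000) = 0.8880. V = [p*·70.8426 + (1−p*)·8.5609]/1.2 = 56.5640. B = V − Δ·S = -91.7259.
Check: Δ(0,0)·S0 + B(0,0) = 56.5640 = V0.

(0,0): Delta=0.8880 Bond=-91.7259
(1,0): Delta=-0.7963 Bond=114.9491
(1,1): Delta=0.9432 Bond=-121.3221
(2,0): Delta=-1.0000 Bond=159.7083
(2,1): Delta=-0.7896 Bond=136.8504
(2,2): Delta=1.0000 Bond=-159.7083
V0=56.5640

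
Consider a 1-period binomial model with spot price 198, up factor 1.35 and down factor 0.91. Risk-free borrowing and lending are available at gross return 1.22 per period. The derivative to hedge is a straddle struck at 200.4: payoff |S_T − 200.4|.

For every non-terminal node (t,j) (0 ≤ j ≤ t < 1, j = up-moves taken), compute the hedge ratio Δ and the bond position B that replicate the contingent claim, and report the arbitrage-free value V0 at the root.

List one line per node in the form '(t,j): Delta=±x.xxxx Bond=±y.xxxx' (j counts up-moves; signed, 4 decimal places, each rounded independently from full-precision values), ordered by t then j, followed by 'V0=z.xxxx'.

Under the risk-neutral measure, an up-move has probability p* = (R−d)/(u−d) = 0.7045 and values discount at R = 1.22.
Payoff layer (t=1): V(1,0)=20.2200, V(1,1)=66.9000
Node (0,0) S=198.0000: V=(p*·66.9000+(1−p*)·20.2200)/1.22=43.5313; Δ=(66.9000−20.2200)/(267.3000−180.1800)=0.5358; B=V−Δ·S=-62.5596
Self-financing check: at every node Δ·S+B equals the discounted successor values.

(0,0): Delta=0.5358 Bond=-62.5596
V0=43.5313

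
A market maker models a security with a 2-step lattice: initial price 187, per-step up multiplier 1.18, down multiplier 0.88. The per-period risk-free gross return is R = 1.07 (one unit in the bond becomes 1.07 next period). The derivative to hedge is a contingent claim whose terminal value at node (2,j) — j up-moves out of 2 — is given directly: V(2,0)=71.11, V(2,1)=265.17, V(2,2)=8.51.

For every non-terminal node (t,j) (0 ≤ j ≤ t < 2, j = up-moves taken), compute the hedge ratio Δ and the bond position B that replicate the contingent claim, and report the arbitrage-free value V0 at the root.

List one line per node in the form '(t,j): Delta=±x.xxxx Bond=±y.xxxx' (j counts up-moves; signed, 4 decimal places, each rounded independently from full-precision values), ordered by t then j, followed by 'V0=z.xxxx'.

(0,0): Delta=-1.5226 Bond=403.6244
(1,0): Delta=3.9309 Bond=-465.5445
(1,1): Delta=-3.8772 Bond=951.4386
V0=118.9017

The replicating-portfolio and risk-neutral prices coincide; use p* = (1.07−0.88)/(1.18−0.88) = 0.6333 for the latter.
Payoff layer (t=2): V(2,0)=71.1100, V(2,1)=265.1700, V(2,2)=8.5100
  t=1,j=0: stock 164.5600 → up 194.1808 (V=265.1700), down 144.8128 (V=71.1100). Price 181.3221; hedge Δ=3.9309, bond B=-465.5445.
  t=1,j=1: stock 220.6600 → up 260.3788 (V=8.5100), down 194.1808 (V=265.1700). Price 95.9053; hedge Δ=-3.8772, bond B=951.4386.
  t=0,j=0: stock 187.0000 → up 220.6600 (V=95.9053), down 164.5600 (V=181.3221). Price 118.9017; hedge Δ=-1.5226, bond B=403.6244.
Each (Δ,B) replicates both successor values, so the strategy is self-financing and V0 is arbitrage-free.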